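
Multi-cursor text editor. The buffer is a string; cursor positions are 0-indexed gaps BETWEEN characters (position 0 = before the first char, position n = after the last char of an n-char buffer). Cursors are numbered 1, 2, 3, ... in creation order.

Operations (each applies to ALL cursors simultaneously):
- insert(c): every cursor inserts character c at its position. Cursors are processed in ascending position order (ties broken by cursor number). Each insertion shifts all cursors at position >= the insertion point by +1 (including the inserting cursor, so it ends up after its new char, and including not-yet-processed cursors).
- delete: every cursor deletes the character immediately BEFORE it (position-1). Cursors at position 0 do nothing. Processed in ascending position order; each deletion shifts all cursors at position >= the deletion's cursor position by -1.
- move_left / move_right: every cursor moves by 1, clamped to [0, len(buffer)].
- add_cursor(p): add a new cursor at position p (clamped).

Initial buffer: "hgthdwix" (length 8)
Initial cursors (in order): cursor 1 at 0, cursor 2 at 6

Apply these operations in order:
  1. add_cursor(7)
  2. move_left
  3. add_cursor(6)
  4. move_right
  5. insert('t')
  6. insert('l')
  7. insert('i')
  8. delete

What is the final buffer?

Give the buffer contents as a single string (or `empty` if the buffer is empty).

Answer: htlgthdwtlittllx

Derivation:
After op 1 (add_cursor(7)): buffer="hgthdwix" (len 8), cursors c1@0 c2@6 c3@7, authorship ........
After op 2 (move_left): buffer="hgthdwix" (len 8), cursors c1@0 c2@5 c3@6, authorship ........
After op 3 (add_cursor(6)): buffer="hgthdwix" (len 8), cursors c1@0 c2@5 c3@6 c4@6, authorship ........
After op 4 (move_right): buffer="hgthdwix" (len 8), cursors c1@1 c2@6 c3@7 c4@7, authorship ........
After op 5 (insert('t')): buffer="htgthdwtittx" (len 12), cursors c1@2 c2@8 c3@11 c4@11, authorship .1.....2.34.
After op 6 (insert('l')): buffer="htlgthdwtlittllx" (len 16), cursors c1@3 c2@10 c3@15 c4@15, authorship .11.....22.3434.
After op 7 (insert('i')): buffer="htligthdwtliittlliix" (len 20), cursors c1@4 c2@12 c3@19 c4@19, authorship .111.....222.343434.
After op 8 (delete): buffer="htlgthdwtlittllx" (len 16), cursors c1@3 c2@10 c3@15 c4@15, authorship .11.....22.3434.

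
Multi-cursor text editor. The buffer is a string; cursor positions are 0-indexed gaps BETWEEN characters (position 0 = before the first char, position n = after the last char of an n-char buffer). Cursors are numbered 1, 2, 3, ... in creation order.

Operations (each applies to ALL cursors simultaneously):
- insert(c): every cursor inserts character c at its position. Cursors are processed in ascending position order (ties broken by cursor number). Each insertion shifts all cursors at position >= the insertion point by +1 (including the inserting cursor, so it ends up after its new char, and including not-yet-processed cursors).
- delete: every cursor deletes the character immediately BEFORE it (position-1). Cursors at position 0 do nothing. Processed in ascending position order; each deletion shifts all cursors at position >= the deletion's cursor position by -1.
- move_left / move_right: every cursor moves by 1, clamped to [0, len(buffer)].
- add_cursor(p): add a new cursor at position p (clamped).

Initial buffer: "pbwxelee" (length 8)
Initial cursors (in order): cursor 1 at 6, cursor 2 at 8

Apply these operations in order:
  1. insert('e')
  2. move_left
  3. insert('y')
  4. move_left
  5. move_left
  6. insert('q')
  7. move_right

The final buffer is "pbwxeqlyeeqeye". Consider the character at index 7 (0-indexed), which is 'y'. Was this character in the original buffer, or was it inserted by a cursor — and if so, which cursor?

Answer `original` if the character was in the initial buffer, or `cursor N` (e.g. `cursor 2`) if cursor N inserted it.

Answer: cursor 1

Derivation:
After op 1 (insert('e')): buffer="pbwxeleeee" (len 10), cursors c1@7 c2@10, authorship ......1..2
After op 2 (move_left): buffer="pbwxeleeee" (len 10), cursors c1@6 c2@9, authorship ......1..2
After op 3 (insert('y')): buffer="pbwxelyeeeye" (len 12), cursors c1@7 c2@11, authorship ......11..22
After op 4 (move_left): buffer="pbwxelyeeeye" (len 12), cursors c1@6 c2@10, authorship ......11..22
After op 5 (move_left): buffer="pbwxelyeeeye" (len 12), cursors c1@5 c2@9, authorship ......11..22
After op 6 (insert('q')): buffer="pbwxeqlyeeqeye" (len 14), cursors c1@6 c2@11, authorship .....1.11.2.22
After op 7 (move_right): buffer="pbwxeqlyeeqeye" (len 14), cursors c1@7 c2@12, authorship .....1.11.2.22
Authorship (.=original, N=cursor N): . . . . . 1 . 1 1 . 2 . 2 2
Index 7: author = 1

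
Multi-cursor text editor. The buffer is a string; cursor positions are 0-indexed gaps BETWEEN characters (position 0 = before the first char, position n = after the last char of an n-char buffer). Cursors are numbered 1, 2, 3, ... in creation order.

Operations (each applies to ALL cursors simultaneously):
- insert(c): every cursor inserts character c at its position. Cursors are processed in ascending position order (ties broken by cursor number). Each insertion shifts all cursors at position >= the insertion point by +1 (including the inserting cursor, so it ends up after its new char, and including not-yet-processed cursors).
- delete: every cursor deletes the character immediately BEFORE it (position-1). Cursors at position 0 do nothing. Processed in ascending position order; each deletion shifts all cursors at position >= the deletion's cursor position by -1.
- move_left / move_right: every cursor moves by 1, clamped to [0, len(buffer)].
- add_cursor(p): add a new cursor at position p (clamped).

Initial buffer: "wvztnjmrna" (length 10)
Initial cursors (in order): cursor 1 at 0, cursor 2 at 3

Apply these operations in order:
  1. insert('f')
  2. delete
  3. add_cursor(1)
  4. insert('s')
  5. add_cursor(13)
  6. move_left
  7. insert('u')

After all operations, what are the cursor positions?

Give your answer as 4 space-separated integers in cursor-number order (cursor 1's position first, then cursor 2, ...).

After op 1 (insert('f')): buffer="fwvzftnjmrna" (len 12), cursors c1@1 c2@5, authorship 1...2.......
After op 2 (delete): buffer="wvztnjmrna" (len 10), cursors c1@0 c2@3, authorship ..........
After op 3 (add_cursor(1)): buffer="wvztnjmrna" (len 10), cursors c1@0 c3@1 c2@3, authorship ..........
After op 4 (insert('s')): buffer="swsvzstnjmrna" (len 13), cursors c1@1 c3@3 c2@6, authorship 1.3..2.......
After op 5 (add_cursor(13)): buffer="swsvzstnjmrna" (len 13), cursors c1@1 c3@3 c2@6 c4@13, authorship 1.3..2.......
After op 6 (move_left): buffer="swsvzstnjmrna" (len 13), cursors c1@0 c3@2 c2@5 c4@12, authorship 1.3..2.......
After op 7 (insert('u')): buffer="uswusvzustnjmrnua" (len 17), cursors c1@1 c3@4 c2@8 c4@16, authorship 11.33..22......4.

Answer: 1 8 4 16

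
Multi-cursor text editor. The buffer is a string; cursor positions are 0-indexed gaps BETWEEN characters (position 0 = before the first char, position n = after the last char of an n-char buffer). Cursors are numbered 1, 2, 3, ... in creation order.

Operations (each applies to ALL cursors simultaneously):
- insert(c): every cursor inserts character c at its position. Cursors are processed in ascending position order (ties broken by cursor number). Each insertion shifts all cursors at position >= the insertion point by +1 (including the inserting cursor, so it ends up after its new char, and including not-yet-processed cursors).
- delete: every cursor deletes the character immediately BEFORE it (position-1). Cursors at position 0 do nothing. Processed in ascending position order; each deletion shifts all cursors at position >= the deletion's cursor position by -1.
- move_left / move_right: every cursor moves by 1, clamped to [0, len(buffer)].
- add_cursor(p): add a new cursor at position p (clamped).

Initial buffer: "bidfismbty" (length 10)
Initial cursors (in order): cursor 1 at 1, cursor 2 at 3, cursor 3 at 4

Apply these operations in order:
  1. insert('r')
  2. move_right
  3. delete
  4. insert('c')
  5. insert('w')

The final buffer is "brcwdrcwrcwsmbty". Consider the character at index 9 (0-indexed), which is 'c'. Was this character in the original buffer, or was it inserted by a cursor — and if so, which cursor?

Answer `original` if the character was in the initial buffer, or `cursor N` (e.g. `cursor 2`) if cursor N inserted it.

After op 1 (insert('r')): buffer="bridrfrismbty" (len 13), cursors c1@2 c2@5 c3@7, authorship .1..2.3......
After op 2 (move_right): buffer="bridrfrismbty" (len 13), cursors c1@3 c2@6 c3@8, authorship .1..2.3......
After op 3 (delete): buffer="brdrrsmbty" (len 10), cursors c1@2 c2@4 c3@5, authorship .1.23.....
After op 4 (insert('c')): buffer="brcdrcrcsmbty" (len 13), cursors c1@3 c2@6 c3@8, authorship .11.2233.....
After op 5 (insert('w')): buffer="brcwdrcwrcwsmbty" (len 16), cursors c1@4 c2@8 c3@11, authorship .111.222333.....
Authorship (.=original, N=cursor N): . 1 1 1 . 2 2 2 3 3 3 . . . . .
Index 9: author = 3

Answer: cursor 3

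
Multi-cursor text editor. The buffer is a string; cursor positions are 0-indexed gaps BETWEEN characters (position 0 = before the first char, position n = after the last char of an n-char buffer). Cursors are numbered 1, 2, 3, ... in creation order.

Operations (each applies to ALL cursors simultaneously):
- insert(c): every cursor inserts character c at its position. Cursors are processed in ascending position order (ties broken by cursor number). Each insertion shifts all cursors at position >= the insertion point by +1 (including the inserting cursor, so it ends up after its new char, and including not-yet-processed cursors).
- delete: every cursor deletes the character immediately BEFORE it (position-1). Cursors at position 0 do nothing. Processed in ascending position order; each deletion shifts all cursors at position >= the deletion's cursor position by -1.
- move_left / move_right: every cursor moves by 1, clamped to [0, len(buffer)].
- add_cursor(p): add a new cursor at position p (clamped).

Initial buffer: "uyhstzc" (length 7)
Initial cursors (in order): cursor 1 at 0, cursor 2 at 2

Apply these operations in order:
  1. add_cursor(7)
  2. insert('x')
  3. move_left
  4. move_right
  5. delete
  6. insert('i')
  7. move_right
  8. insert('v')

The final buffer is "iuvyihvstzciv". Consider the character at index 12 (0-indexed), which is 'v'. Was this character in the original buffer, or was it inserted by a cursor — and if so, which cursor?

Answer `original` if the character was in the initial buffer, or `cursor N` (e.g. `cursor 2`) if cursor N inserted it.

Answer: cursor 3

Derivation:
After op 1 (add_cursor(7)): buffer="uyhstzc" (len 7), cursors c1@0 c2@2 c3@7, authorship .......
After op 2 (insert('x')): buffer="xuyxhstzcx" (len 10), cursors c1@1 c2@4 c3@10, authorship 1..2.....3
After op 3 (move_left): buffer="xuyxhstzcx" (len 10), cursors c1@0 c2@3 c3@9, authorship 1..2.....3
After op 4 (move_right): buffer="xuyxhstzcx" (len 10), cursors c1@1 c2@4 c3@10, authorship 1..2.....3
After op 5 (delete): buffer="uyhstzc" (len 7), cursors c1@0 c2@2 c3@7, authorship .......
After op 6 (insert('i')): buffer="iuyihstzci" (len 10), cursors c1@1 c2@4 c3@10, authorship 1..2.....3
After op 7 (move_right): buffer="iuyihstzci" (len 10), cursors c1@2 c2@5 c3@10, authorship 1..2.....3
After op 8 (insert('v')): buffer="iuvyihvstzciv" (len 13), cursors c1@3 c2@7 c3@13, authorship 1.1.2.2....33
Authorship (.=original, N=cursor N): 1 . 1 . 2 . 2 . . . . 3 3
Index 12: author = 3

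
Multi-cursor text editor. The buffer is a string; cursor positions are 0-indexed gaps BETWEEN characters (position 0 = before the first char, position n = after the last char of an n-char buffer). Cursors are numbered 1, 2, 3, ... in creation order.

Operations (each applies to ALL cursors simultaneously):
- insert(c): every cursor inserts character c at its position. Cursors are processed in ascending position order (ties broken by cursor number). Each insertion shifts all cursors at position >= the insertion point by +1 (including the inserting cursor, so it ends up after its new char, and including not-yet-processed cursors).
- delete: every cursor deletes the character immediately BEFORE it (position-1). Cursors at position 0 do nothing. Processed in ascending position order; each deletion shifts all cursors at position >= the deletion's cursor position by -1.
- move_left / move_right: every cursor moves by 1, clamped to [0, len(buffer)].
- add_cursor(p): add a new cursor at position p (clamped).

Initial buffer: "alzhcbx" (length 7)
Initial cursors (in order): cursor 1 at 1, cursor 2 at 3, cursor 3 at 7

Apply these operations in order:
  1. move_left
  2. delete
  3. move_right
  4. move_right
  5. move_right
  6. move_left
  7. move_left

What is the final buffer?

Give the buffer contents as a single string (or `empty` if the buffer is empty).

After op 1 (move_left): buffer="alzhcbx" (len 7), cursors c1@0 c2@2 c3@6, authorship .......
After op 2 (delete): buffer="azhcx" (len 5), cursors c1@0 c2@1 c3@4, authorship .....
After op 3 (move_right): buffer="azhcx" (len 5), cursors c1@1 c2@2 c3@5, authorship .....
After op 4 (move_right): buffer="azhcx" (len 5), cursors c1@2 c2@3 c3@5, authorship .....
After op 5 (move_right): buffer="azhcx" (len 5), cursors c1@3 c2@4 c3@5, authorship .....
After op 6 (move_left): buffer="azhcx" (len 5), cursors c1@2 c2@3 c3@4, authorship .....
After op 7 (move_left): buffer="azhcx" (len 5), cursors c1@1 c2@2 c3@3, authorship .....

Answer: azhcx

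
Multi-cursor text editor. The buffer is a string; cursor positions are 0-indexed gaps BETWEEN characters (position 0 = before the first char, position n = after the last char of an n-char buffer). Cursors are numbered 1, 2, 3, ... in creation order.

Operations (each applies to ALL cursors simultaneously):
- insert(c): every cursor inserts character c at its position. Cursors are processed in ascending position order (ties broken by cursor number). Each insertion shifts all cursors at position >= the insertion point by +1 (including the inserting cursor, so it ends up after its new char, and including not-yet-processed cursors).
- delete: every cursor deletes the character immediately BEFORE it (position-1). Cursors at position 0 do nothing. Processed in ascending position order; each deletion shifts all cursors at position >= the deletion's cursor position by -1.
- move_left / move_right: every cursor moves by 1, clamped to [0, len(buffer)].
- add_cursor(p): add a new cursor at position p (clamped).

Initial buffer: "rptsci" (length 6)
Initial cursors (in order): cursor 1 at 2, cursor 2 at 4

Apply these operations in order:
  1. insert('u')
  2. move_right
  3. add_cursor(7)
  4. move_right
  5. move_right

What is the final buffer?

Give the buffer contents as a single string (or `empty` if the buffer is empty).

After op 1 (insert('u')): buffer="rputsuci" (len 8), cursors c1@3 c2@6, authorship ..1..2..
After op 2 (move_right): buffer="rputsuci" (len 8), cursors c1@4 c2@7, authorship ..1..2..
After op 3 (add_cursor(7)): buffer="rputsuci" (len 8), cursors c1@4 c2@7 c3@7, authorship ..1..2..
After op 4 (move_right): buffer="rputsuci" (len 8), cursors c1@5 c2@8 c3@8, authorship ..1..2..
After op 5 (move_right): buffer="rputsuci" (len 8), cursors c1@6 c2@8 c3@8, authorship ..1..2..

Answer: rputsuci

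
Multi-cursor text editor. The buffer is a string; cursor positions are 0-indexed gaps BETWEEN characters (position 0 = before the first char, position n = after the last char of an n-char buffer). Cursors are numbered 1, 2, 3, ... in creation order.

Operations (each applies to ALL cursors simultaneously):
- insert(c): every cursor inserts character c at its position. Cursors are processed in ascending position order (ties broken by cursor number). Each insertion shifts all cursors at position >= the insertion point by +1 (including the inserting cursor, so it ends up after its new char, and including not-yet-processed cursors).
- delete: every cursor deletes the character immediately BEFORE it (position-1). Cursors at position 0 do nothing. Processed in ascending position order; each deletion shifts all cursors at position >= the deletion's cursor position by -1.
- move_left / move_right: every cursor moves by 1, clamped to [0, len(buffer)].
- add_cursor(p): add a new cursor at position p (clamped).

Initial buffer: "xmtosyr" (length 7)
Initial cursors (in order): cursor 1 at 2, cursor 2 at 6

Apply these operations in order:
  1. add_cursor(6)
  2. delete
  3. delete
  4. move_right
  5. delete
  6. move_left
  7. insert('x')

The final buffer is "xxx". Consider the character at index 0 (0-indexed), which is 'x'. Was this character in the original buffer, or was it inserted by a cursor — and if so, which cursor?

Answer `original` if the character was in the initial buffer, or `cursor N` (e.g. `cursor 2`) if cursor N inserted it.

After op 1 (add_cursor(6)): buffer="xmtosyr" (len 7), cursors c1@2 c2@6 c3@6, authorship .......
After op 2 (delete): buffer="xtor" (len 4), cursors c1@1 c2@3 c3@3, authorship ....
After op 3 (delete): buffer="r" (len 1), cursors c1@0 c2@0 c3@0, authorship .
After op 4 (move_right): buffer="r" (len 1), cursors c1@1 c2@1 c3@1, authorship .
After op 5 (delete): buffer="" (len 0), cursors c1@0 c2@0 c3@0, authorship 
After op 6 (move_left): buffer="" (len 0), cursors c1@0 c2@0 c3@0, authorship 
After op 7 (insert('x')): buffer="xxx" (len 3), cursors c1@3 c2@3 c3@3, authorship 123
Authorship (.=original, N=cursor N): 1 2 3
Index 0: author = 1

Answer: cursor 1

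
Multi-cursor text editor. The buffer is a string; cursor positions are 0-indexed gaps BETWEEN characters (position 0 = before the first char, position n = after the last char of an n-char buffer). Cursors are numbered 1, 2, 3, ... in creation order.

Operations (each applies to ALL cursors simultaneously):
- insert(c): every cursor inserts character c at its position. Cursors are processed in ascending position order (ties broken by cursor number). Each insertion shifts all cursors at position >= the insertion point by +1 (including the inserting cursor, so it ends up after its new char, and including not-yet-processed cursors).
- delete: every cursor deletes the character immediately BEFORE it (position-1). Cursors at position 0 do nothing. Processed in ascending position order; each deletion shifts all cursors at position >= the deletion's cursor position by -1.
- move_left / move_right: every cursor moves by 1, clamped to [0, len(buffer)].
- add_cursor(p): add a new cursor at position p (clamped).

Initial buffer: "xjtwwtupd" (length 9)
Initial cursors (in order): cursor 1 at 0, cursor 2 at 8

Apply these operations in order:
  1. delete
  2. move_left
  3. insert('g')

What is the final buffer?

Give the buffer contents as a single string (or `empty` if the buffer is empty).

After op 1 (delete): buffer="xjtwwtud" (len 8), cursors c1@0 c2@7, authorship ........
After op 2 (move_left): buffer="xjtwwtud" (len 8), cursors c1@0 c2@6, authorship ........
After op 3 (insert('g')): buffer="gxjtwwtgud" (len 10), cursors c1@1 c2@8, authorship 1......2..

Answer: gxjtwwtgud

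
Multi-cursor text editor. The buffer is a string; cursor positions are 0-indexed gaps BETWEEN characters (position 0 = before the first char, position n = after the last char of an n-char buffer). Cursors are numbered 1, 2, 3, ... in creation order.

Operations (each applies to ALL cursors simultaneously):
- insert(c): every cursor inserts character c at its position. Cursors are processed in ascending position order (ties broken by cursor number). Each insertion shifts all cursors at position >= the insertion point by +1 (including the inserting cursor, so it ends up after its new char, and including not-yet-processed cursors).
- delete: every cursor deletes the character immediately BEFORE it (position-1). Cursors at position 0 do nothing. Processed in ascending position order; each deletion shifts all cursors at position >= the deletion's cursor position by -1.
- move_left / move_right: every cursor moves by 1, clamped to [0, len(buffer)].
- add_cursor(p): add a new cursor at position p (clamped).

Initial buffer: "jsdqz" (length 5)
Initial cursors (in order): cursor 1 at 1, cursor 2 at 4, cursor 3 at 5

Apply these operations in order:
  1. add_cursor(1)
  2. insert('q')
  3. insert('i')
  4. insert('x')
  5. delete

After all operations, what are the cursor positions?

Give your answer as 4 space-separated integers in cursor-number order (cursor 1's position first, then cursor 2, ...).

After op 1 (add_cursor(1)): buffer="jsdqz" (len 5), cursors c1@1 c4@1 c2@4 c3@5, authorship .....
After op 2 (insert('q')): buffer="jqqsdqqzq" (len 9), cursors c1@3 c4@3 c2@7 c3@9, authorship .14...2.3
After op 3 (insert('i')): buffer="jqqiisdqqizqi" (len 13), cursors c1@5 c4@5 c2@10 c3@13, authorship .1414...22.33
After op 4 (insert('x')): buffer="jqqiixxsdqqixzqix" (len 17), cursors c1@7 c4@7 c2@13 c3@17, authorship .141414...222.333
After op 5 (delete): buffer="jqqiisdqqizqi" (len 13), cursors c1@5 c4@5 c2@10 c3@13, authorship .1414...22.33

Answer: 5 10 13 5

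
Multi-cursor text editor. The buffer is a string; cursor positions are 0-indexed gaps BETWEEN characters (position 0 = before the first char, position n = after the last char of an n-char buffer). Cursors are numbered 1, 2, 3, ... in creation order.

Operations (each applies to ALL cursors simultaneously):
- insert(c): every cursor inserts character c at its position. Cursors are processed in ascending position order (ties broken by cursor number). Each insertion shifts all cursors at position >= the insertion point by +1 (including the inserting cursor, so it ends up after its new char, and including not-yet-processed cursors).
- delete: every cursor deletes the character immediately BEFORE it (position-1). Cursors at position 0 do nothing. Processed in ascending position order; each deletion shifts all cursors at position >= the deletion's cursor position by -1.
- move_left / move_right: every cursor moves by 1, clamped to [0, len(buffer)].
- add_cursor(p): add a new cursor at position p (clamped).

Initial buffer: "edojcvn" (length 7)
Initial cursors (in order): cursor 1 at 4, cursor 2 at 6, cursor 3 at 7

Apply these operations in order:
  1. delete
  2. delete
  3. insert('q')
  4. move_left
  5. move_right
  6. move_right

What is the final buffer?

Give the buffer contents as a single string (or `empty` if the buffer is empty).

Answer: eqqq

Derivation:
After op 1 (delete): buffer="edoc" (len 4), cursors c1@3 c2@4 c3@4, authorship ....
After op 2 (delete): buffer="e" (len 1), cursors c1@1 c2@1 c3@1, authorship .
After op 3 (insert('q')): buffer="eqqq" (len 4), cursors c1@4 c2@4 c3@4, authorship .123
After op 4 (move_left): buffer="eqqq" (len 4), cursors c1@3 c2@3 c3@3, authorship .123
After op 5 (move_right): buffer="eqqq" (len 4), cursors c1@4 c2@4 c3@4, authorship .123
After op 6 (move_right): buffer="eqqq" (len 4), cursors c1@4 c2@4 c3@4, authorship .123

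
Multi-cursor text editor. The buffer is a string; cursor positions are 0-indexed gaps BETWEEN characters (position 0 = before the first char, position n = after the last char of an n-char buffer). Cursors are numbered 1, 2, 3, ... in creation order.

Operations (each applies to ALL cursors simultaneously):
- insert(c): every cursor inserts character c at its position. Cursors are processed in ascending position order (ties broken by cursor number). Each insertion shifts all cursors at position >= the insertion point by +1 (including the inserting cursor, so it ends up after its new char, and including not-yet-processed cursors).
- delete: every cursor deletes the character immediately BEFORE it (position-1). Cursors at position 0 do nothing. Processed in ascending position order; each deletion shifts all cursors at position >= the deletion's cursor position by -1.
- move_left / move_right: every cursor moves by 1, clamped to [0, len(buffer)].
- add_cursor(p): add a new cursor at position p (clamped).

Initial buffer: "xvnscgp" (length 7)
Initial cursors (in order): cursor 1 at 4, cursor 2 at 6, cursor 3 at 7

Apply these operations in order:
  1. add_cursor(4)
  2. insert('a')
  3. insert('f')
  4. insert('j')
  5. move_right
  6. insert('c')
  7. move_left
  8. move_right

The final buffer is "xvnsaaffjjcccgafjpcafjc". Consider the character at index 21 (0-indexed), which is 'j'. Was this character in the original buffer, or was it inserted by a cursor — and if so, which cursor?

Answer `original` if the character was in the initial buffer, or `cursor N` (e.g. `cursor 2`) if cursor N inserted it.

After op 1 (add_cursor(4)): buffer="xvnscgp" (len 7), cursors c1@4 c4@4 c2@6 c3@7, authorship .......
After op 2 (insert('a')): buffer="xvnsaacgapa" (len 11), cursors c1@6 c4@6 c2@9 c3@11, authorship ....14..2.3
After op 3 (insert('f')): buffer="xvnsaaffcgafpaf" (len 15), cursors c1@8 c4@8 c2@12 c3@15, authorship ....1414..22.33
After op 4 (insert('j')): buffer="xvnsaaffjjcgafjpafj" (len 19), cursors c1@10 c4@10 c2@15 c3@19, authorship ....141414..222.333
After op 5 (move_right): buffer="xvnsaaffjjcgafjpafj" (len 19), cursors c1@11 c4@11 c2@16 c3@19, authorship ....141414..222.333
After op 6 (insert('c')): buffer="xvnsaaffjjcccgafjpcafjc" (len 23), cursors c1@13 c4@13 c2@19 c3@23, authorship ....141414.14.222.23333
After op 7 (move_left): buffer="xvnsaaffjjcccgafjpcafjc" (len 23), cursors c1@12 c4@12 c2@18 c3@22, authorship ....141414.14.222.23333
After op 8 (move_right): buffer="xvnsaaffjjcccgafjpcafjc" (len 23), cursors c1@13 c4@13 c2@19 c3@23, authorship ....141414.14.222.23333
Authorship (.=original, N=cursor N): . . . . 1 4 1 4 1 4 . 1 4 . 2 2 2 . 2 3 3 3 3
Index 21: author = 3

Answer: cursor 3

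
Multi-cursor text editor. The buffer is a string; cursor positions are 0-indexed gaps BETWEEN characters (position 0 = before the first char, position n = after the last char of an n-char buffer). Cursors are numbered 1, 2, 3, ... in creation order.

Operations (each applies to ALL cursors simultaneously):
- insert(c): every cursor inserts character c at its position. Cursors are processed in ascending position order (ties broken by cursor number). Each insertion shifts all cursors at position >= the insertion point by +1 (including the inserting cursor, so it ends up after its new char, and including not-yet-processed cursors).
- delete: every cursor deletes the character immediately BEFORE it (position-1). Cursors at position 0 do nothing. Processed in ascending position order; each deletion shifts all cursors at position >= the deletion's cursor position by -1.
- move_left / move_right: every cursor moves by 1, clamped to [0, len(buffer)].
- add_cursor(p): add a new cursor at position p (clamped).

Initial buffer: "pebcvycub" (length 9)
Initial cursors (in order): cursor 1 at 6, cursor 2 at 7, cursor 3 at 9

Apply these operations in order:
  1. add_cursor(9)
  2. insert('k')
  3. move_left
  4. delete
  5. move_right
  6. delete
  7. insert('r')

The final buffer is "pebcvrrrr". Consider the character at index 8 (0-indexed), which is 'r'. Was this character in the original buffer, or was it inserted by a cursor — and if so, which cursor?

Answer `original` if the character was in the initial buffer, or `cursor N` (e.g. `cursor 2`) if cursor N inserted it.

Answer: cursor 4

Derivation:
After op 1 (add_cursor(9)): buffer="pebcvycub" (len 9), cursors c1@6 c2@7 c3@9 c4@9, authorship .........
After op 2 (insert('k')): buffer="pebcvykckubkk" (len 13), cursors c1@7 c2@9 c3@13 c4@13, authorship ......1.2..34
After op 3 (move_left): buffer="pebcvykckubkk" (len 13), cursors c1@6 c2@8 c3@12 c4@12, authorship ......1.2..34
After op 4 (delete): buffer="pebcvkkuk" (len 9), cursors c1@5 c2@6 c3@8 c4@8, authorship .....12.4
After op 5 (move_right): buffer="pebcvkkuk" (len 9), cursors c1@6 c2@7 c3@9 c4@9, authorship .....12.4
After op 6 (delete): buffer="pebcv" (len 5), cursors c1@5 c2@5 c3@5 c4@5, authorship .....
After op 7 (insert('r')): buffer="pebcvrrrr" (len 9), cursors c1@9 c2@9 c3@9 c4@9, authorship .....1234
Authorship (.=original, N=cursor N): . . . . . 1 2 3 4
Index 8: author = 4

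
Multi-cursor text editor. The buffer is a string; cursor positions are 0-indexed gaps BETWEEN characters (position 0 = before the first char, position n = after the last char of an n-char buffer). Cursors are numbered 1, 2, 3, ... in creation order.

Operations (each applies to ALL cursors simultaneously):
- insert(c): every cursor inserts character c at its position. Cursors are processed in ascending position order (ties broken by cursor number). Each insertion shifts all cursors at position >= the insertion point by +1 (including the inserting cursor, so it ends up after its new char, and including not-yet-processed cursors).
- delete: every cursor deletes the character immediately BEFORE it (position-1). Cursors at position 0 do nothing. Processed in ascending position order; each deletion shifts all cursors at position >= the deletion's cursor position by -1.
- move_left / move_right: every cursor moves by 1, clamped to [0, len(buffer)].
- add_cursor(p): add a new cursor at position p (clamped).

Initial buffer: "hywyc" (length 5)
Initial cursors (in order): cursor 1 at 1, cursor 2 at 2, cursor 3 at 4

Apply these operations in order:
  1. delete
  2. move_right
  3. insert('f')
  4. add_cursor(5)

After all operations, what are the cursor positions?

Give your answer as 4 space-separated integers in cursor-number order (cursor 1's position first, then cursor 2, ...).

Answer: 3 3 5 5

Derivation:
After op 1 (delete): buffer="wc" (len 2), cursors c1@0 c2@0 c3@1, authorship ..
After op 2 (move_right): buffer="wc" (len 2), cursors c1@1 c2@1 c3@2, authorship ..
After op 3 (insert('f')): buffer="wffcf" (len 5), cursors c1@3 c2@3 c3@5, authorship .12.3
After op 4 (add_cursor(5)): buffer="wffcf" (len 5), cursors c1@3 c2@3 c3@5 c4@5, authorship .12.3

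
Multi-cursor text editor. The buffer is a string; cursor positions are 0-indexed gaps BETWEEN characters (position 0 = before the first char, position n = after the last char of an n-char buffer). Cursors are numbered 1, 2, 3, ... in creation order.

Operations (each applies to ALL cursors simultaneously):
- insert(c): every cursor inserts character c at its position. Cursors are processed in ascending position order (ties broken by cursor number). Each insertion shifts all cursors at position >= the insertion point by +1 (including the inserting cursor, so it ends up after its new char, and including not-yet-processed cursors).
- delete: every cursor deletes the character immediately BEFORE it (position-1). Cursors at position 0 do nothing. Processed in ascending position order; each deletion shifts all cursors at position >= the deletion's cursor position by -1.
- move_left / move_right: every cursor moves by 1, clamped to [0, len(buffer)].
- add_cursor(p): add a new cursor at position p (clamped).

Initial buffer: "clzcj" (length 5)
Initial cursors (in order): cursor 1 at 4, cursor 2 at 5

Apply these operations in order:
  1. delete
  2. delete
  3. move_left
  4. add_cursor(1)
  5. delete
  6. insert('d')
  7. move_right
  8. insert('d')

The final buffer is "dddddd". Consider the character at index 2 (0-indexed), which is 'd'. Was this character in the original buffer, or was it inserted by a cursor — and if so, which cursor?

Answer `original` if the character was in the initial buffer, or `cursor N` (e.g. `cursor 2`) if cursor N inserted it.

Answer: cursor 3

Derivation:
After op 1 (delete): buffer="clz" (len 3), cursors c1@3 c2@3, authorship ...
After op 2 (delete): buffer="c" (len 1), cursors c1@1 c2@1, authorship .
After op 3 (move_left): buffer="c" (len 1), cursors c1@0 c2@0, authorship .
After op 4 (add_cursor(1)): buffer="c" (len 1), cursors c1@0 c2@0 c3@1, authorship .
After op 5 (delete): buffer="" (len 0), cursors c1@0 c2@0 c3@0, authorship 
After op 6 (insert('d')): buffer="ddd" (len 3), cursors c1@3 c2@3 c3@3, authorship 123
After op 7 (move_right): buffer="ddd" (len 3), cursors c1@3 c2@3 c3@3, authorship 123
After op 8 (insert('d')): buffer="dddddd" (len 6), cursors c1@6 c2@6 c3@6, authorship 123123
Authorship (.=original, N=cursor N): 1 2 3 1 2 3
Index 2: author = 3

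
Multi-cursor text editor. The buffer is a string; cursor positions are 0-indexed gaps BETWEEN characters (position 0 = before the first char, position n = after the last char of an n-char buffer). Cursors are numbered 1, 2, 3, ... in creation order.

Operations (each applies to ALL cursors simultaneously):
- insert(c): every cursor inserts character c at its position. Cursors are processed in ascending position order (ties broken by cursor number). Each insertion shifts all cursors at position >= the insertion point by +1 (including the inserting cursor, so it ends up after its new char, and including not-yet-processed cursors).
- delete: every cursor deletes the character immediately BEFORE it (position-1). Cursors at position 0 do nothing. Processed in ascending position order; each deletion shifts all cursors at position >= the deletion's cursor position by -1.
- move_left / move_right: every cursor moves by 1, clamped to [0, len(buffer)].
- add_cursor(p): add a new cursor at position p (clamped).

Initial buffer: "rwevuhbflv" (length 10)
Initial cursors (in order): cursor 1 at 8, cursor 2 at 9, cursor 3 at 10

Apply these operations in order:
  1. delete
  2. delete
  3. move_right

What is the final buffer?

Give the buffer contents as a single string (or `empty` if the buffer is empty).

After op 1 (delete): buffer="rwevuhb" (len 7), cursors c1@7 c2@7 c3@7, authorship .......
After op 2 (delete): buffer="rwev" (len 4), cursors c1@4 c2@4 c3@4, authorship ....
After op 3 (move_right): buffer="rwev" (len 4), cursors c1@4 c2@4 c3@4, authorship ....

Answer: rwev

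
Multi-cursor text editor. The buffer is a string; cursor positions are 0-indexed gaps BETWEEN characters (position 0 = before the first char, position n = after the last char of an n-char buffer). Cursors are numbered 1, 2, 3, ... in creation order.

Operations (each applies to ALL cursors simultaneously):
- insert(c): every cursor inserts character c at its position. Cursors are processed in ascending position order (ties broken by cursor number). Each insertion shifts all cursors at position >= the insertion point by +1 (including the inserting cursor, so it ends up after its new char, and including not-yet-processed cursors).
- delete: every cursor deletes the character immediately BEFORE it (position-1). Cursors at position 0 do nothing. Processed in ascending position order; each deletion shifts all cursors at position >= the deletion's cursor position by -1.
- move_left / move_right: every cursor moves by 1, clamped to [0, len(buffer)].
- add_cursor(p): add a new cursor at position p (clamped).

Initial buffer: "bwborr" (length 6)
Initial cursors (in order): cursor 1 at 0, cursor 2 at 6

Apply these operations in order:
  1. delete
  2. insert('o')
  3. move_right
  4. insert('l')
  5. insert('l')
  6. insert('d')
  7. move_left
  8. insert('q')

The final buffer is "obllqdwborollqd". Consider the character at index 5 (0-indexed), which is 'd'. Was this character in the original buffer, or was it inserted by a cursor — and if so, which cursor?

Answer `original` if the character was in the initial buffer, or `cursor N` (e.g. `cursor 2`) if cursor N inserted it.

Answer: cursor 1

Derivation:
After op 1 (delete): buffer="bwbor" (len 5), cursors c1@0 c2@5, authorship .....
After op 2 (insert('o')): buffer="obwboro" (len 7), cursors c1@1 c2@7, authorship 1.....2
After op 3 (move_right): buffer="obwboro" (len 7), cursors c1@2 c2@7, authorship 1.....2
After op 4 (insert('l')): buffer="oblwborol" (len 9), cursors c1@3 c2@9, authorship 1.1....22
After op 5 (insert('l')): buffer="obllwboroll" (len 11), cursors c1@4 c2@11, authorship 1.11....222
After op 6 (insert('d')): buffer="oblldwborolld" (len 13), cursors c1@5 c2@13, authorship 1.111....2222
After op 7 (move_left): buffer="oblldwborolld" (len 13), cursors c1@4 c2@12, authorship 1.111....2222
After op 8 (insert('q')): buffer="obllqdwborollqd" (len 15), cursors c1@5 c2@14, authorship 1.1111....22222
Authorship (.=original, N=cursor N): 1 . 1 1 1 1 . . . . 2 2 2 2 2
Index 5: author = 1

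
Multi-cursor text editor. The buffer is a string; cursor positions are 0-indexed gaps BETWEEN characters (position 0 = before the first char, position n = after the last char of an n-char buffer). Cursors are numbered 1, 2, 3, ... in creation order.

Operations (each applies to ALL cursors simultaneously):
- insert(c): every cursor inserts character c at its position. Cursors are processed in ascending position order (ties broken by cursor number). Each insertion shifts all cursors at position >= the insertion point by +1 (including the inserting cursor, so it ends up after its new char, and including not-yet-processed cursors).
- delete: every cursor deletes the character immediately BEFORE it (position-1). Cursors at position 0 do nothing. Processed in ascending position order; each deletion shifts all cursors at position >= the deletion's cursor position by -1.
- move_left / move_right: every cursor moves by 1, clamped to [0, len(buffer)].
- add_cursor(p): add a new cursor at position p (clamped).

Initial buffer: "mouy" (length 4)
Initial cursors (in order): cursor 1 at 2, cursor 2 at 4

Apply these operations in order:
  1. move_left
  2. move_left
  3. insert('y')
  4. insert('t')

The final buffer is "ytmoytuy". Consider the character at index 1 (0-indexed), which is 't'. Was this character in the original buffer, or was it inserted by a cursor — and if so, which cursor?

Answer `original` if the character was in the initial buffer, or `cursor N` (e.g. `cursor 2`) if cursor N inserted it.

Answer: cursor 1

Derivation:
After op 1 (move_left): buffer="mouy" (len 4), cursors c1@1 c2@3, authorship ....
After op 2 (move_left): buffer="mouy" (len 4), cursors c1@0 c2@2, authorship ....
After op 3 (insert('y')): buffer="ymoyuy" (len 6), cursors c1@1 c2@4, authorship 1..2..
After op 4 (insert('t')): buffer="ytmoytuy" (len 8), cursors c1@2 c2@6, authorship 11..22..
Authorship (.=original, N=cursor N): 1 1 . . 2 2 . .
Index 1: author = 1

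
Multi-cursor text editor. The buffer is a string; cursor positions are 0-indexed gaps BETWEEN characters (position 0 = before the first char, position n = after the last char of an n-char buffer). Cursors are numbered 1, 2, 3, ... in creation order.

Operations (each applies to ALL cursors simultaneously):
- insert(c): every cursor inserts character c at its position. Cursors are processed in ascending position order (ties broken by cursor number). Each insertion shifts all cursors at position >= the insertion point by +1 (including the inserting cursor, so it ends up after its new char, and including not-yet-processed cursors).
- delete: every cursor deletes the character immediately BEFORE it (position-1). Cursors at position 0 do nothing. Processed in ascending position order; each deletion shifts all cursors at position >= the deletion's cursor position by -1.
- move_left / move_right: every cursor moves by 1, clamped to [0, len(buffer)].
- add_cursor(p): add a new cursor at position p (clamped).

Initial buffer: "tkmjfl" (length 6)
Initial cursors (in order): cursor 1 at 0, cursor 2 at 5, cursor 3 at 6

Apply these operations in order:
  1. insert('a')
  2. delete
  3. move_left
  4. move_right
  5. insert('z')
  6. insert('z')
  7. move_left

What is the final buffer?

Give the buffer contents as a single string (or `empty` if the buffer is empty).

Answer: tzzkmjfzzlzz

Derivation:
After op 1 (insert('a')): buffer="atkmjfala" (len 9), cursors c1@1 c2@7 c3@9, authorship 1.....2.3
After op 2 (delete): buffer="tkmjfl" (len 6), cursors c1@0 c2@5 c3@6, authorship ......
After op 3 (move_left): buffer="tkmjfl" (len 6), cursors c1@0 c2@4 c3@5, authorship ......
After op 4 (move_right): buffer="tkmjfl" (len 6), cursors c1@1 c2@5 c3@6, authorship ......
After op 5 (insert('z')): buffer="tzkmjfzlz" (len 9), cursors c1@2 c2@7 c3@9, authorship .1....2.3
After op 6 (insert('z')): buffer="tzzkmjfzzlzz" (len 12), cursors c1@3 c2@9 c3@12, authorship .11....22.33
After op 7 (move_left): buffer="tzzkmjfzzlzz" (len 12), cursors c1@2 c2@8 c3@11, authorship .11....22.33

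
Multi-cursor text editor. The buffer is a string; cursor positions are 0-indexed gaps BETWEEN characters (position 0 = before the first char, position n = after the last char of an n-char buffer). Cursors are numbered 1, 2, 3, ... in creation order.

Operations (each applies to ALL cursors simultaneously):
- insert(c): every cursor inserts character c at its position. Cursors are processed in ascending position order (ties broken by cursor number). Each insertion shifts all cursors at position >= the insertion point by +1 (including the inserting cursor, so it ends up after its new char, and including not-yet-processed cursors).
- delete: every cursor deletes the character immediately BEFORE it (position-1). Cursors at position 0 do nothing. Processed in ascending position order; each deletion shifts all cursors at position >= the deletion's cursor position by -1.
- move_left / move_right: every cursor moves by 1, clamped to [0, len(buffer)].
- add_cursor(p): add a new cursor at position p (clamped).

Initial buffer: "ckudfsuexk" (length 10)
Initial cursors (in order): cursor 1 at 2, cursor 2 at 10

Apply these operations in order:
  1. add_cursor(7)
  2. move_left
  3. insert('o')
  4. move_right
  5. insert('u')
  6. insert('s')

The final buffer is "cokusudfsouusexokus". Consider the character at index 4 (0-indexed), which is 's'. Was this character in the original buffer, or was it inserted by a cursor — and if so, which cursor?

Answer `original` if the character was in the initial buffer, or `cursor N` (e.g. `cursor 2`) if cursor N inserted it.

Answer: cursor 1

Derivation:
After op 1 (add_cursor(7)): buffer="ckudfsuexk" (len 10), cursors c1@2 c3@7 c2@10, authorship ..........
After op 2 (move_left): buffer="ckudfsuexk" (len 10), cursors c1@1 c3@6 c2@9, authorship ..........
After op 3 (insert('o')): buffer="cokudfsouexok" (len 13), cursors c1@2 c3@8 c2@12, authorship .1.....3...2.
After op 4 (move_right): buffer="cokudfsouexok" (len 13), cursors c1@3 c3@9 c2@13, authorship .1.....3...2.
After op 5 (insert('u')): buffer="cokuudfsouuexoku" (len 16), cursors c1@4 c3@11 c2@16, authorship .1.1....3.3..2.2
After op 6 (insert('s')): buffer="cokusudfsouusexokus" (len 19), cursors c1@5 c3@13 c2@19, authorship .1.11....3.33..2.22
Authorship (.=original, N=cursor N): . 1 . 1 1 . . . . 3 . 3 3 . . 2 . 2 2
Index 4: author = 1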